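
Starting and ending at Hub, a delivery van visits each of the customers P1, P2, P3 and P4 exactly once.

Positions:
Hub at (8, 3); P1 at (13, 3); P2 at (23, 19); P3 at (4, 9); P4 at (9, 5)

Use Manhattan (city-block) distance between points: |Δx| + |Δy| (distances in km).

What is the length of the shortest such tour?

Hub - P1 - P2 - P3 - P4 - Hub: 5+26+29+9+3 = 72
Hub - P1 - P2 - P4 - P3 - Hub: 5+26+28+9+10 = 78
Hub - P1 - P3 - P2 - P4 - Hub: 5+15+29+28+3 = 80
Hub - P1 - P3 - P4 - P2 - Hub: 5+15+9+28+31 = 88
Hub - P1 - P4 - P2 - P3 - Hub: 5+6+28+29+10 = 78
Hub - P1 - P4 - P3 - P2 - Hub: 5+6+9+29+31 = 80
Hub - P2 - P1 - P3 - P4 - Hub: 31+26+15+9+3 = 84
Hub - P2 - P1 - P4 - P3 - Hub: 31+26+6+9+10 = 82
Hub - P2 - P3 - P1 - P4 - Hub: 31+29+15+6+3 = 84
Hub - P2 - P4 - P1 - P3 - Hub: 31+28+6+15+10 = 90
Hub - P3 - P1 - P2 - P4 - Hub: 10+15+26+28+3 = 82
Hub - P3 - P2 - P1 - P4 - Hub: 10+29+26+6+3 = 74
The minimum is 72.
One optimal route: Hub → P1 → P2 → P3 → P4 → Hub (or its reverse).

Minimum total distance: 72 km.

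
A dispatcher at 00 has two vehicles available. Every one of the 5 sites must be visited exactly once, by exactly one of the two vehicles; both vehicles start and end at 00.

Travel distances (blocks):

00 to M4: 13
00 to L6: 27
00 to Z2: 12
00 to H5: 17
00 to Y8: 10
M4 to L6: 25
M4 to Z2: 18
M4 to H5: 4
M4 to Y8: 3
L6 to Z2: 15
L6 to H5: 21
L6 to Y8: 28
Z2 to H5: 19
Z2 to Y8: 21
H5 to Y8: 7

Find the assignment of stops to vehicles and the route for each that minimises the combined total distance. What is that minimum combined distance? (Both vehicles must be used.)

85 blocks — the smallest possible combined total.

There are 2^4 − 1 = 15 ways to divide the 5 stops into two non-empty groups. For each, the best each vehicle can do is its own shortest tour through its group:
  {M4} + {L6, Z2, H5, Y8}: 26 + 65 = 91
  {L6} + {M4, Z2, H5, Y8}: 54 + 48 = 102
  {M4, L6} + {Z2, H5, Y8}: 65 + 48 = 113
  {Z2} + {M4, L6, H5, Y8}: 24 + 65 = 89
  {M4, Z2} + {L6, H5, Y8}: 43 + 65 = 108
  {L6, Z2} + {M4, H5, Y8}: 54 + 34 = 88
  … (15 splits in total)
  {M4, L6, Z2, H5} + {Y8}: 65 + 20 = 85  ← best
Best: vehicle 1 00 → M4 → H5 → L6 → Z2 → 00 = 65; vehicle 2 00 → Y8 → 00 = 20; combined 85.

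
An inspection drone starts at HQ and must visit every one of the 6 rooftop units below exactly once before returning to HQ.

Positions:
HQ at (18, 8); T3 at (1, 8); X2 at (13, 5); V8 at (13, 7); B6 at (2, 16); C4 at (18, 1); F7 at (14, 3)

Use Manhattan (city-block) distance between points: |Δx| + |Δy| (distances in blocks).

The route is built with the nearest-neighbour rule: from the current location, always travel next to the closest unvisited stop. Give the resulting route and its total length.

From HQ: distances to unvisited — V8=6, C4=7, X2=8, F7=9, T3=17, B6=24. Nearest is V8 (6).
From V8: distances to unvisited — X2=2, F7=5, C4=11, T3=13, B6=20. Nearest is X2 (2).
From X2: distances to unvisited — F7=3, C4=9, T3=15, B6=22. Nearest is F7 (3).
From F7: distances to unvisited — C4=6, T3=18, B6=25. Nearest is C4 (6).
From C4: distances to unvisited — T3=24, B6=31. Nearest is T3 (24).
From T3: distances to unvisited — B6=9. Nearest is B6 (9).
Return B6→HQ: 24.
Total = 6 + 2 + 3 + 6 + 24 + 9 + 24 = 74.

Total distance 74 blocks via the nearest-neighbour route HQ → V8 → X2 → F7 → C4 → T3 → B6 → HQ.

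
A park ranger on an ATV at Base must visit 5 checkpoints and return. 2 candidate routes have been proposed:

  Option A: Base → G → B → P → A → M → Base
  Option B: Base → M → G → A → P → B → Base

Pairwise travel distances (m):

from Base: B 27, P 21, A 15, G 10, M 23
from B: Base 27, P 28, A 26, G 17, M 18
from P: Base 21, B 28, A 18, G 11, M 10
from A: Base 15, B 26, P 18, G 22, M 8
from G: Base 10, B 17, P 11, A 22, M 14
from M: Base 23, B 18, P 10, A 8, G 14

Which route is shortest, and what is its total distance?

Option A: 10 + 17 + 28 + 18 + 8 + 23 = 104
Option B: 23 + 14 + 22 + 18 + 28 + 27 = 132

104 m — Option A is the shortest.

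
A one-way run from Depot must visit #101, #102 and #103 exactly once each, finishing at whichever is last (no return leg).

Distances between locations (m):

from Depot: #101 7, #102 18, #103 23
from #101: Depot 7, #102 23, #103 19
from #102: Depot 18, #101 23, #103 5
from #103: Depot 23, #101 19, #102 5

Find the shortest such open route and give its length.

Shortest open route: 31 m.

There are 3! = 6 possible orderings.
Depot → #101 → #102 → #103: 7+23+5 = 35
Depot → #101 → #103 → #102: 7+19+5 = 31
Depot → #102 → #101 → #103: 18+23+19 = 60
Depot → #102 → #103 → #101: 18+5+19 = 42
Depot → #103 → #101 → #102: 23+19+23 = 65
Depot → #103 → #102 → #101: 23+5+23 = 51
The minimum is 31.
One shortest path: Depot → #101 → #103 → #102.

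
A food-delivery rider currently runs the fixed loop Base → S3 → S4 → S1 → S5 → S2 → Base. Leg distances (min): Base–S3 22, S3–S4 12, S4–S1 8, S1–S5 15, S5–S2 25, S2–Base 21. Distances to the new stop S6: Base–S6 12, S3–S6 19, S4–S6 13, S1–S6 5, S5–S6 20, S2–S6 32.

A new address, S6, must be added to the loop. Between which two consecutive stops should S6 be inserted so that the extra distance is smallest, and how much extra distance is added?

Insertion cost between consecutive stops i–j is d(i,S6) + d(S6,j) − d(i,j):
  between Base and S3: 12 + 19 − 22 = 9
  between S3 and S4: 19 + 13 − 12 = 20
  between S4 and S1: 13 + 5 − 8 = 10
  between S1 and S5: 5 + 20 − 15 = 10
  between S5 and S2: 20 + 32 − 25 = 27
  between S2 and Base: 32 + 12 − 21 = 23
Cheapest insertion is between Base and S3, adding 9.
New total = 103 + 9 = 112.

+9 min — insert S6 between Base and S3.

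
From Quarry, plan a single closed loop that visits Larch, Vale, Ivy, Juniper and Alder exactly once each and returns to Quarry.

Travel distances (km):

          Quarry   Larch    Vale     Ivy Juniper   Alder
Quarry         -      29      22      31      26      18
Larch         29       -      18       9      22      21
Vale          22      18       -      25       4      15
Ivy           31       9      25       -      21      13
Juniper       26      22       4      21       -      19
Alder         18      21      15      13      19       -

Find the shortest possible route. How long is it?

Quarry - Larch - Vale - Ivy - Juniper - Alder - Quarry: 29+18+25+21+19+18 = 130
Quarry - Larch - Vale - Ivy - Alder - Juniper - Quarry: 29+18+25+13+19+26 = 130
Quarry - Larch - Vale - Juniper - Ivy - Alder - Quarry: 29+18+4+21+13+18 = 103
Quarry - Larch - Vale - Juniper - Alder - Ivy - Quarry: 29+18+4+19+13+31 = 114
Quarry - Larch - Vale - Alder - Ivy - Juniper - Quarry: 29+18+15+13+21+26 = 122
Quarry - Larch - Vale - Alder - Juniper - Ivy - Quarry: 29+18+15+19+21+31 = 133
Quarry - Larch - Ivy - Vale - Juniper - Alder - Quarry: 29+9+25+4+19+18 = 104
Quarry - Larch - Ivy - Vale - Alder - Juniper - Quarry: 29+9+25+15+19+26 = 123
Quarry - Larch - Ivy - Juniper - Vale - Alder - Quarry: 29+9+21+4+15+18 = 96
Quarry - Larch - Ivy - Juniper - Alder - Vale - Quarry: 29+9+21+19+15+22 = 115
Quarry - Larch - Ivy - Alder - Vale - Juniper - Quarry: 29+9+13+15+4+26 = 96
Quarry - Larch - Ivy - Alder - Juniper - Vale - Quarry: 29+9+13+19+4+22 = 96
Quarry - Larch - Juniper - Vale - Ivy - Alder - Quarry: 29+22+4+25+13+18 = 111
Quarry - Larch - Juniper - Vale - Alder - Ivy - Quarry: 29+22+4+15+13+31 = 114
… (46 more)
Quarry - Vale - Juniper - Larch - Ivy - Alder - Quarry: 22+4+22+9+13+18 = 88  ← best
The minimum is 88.
One optimal route: Quarry → Vale → Juniper → Larch → Ivy → Alder → Quarry (or its reverse).

Minimum total distance: 88 km.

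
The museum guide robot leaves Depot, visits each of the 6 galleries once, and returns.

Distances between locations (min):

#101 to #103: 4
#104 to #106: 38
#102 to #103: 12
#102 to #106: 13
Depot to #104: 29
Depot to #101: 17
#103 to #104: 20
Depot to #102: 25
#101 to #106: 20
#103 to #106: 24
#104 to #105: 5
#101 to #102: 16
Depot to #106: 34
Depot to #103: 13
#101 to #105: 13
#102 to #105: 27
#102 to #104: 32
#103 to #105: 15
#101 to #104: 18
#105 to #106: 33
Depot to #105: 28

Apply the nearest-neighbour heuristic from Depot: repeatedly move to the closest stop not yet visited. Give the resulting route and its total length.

Depot → [#103:13 / #101:17 / #102:25 / #105:28 / #104:29 / #106:34] → #103 (13)
#103 → [#101:4 / #102:12 / #105:15 / #104:20 / #106:24] → #101 (4)
#101 → [#105:13 / #102:16 / #104:18 / #106:20] → #105 (13)
#105 → [#104:5 / #102:27 / #106:33] → #104 (5)
#104 → [#102:32 / #106:38] → #102 (32)
#102 → [#106:13] → #106 (13)
Return #106→Depot: 34.
Total = 13 + 4 + 13 + 5 + 32 + 13 + 34 = 114.

Nearest-neighbour total = 114 min; route Depot → #103 → #101 → #105 → #104 → #102 → #106 → Depot.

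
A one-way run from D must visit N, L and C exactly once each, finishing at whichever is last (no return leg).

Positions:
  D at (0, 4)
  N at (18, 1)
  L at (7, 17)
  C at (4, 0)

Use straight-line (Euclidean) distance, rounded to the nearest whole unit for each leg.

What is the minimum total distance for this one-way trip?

There are 3! = 6 possible orderings.
D - N - L - C: 18+19+17 = 54
D - N - C - L: 18+14+17 = 49
D - L - N - C: 15+19+14 = 48
D - L - C - N: 15+17+14 = 46
D - C - N - L: 6+14+19 = 39
D - C - L - N: 6+17+19 = 42
The minimum is 39.
One shortest path: D → C → N → L.

Shortest open route: 39.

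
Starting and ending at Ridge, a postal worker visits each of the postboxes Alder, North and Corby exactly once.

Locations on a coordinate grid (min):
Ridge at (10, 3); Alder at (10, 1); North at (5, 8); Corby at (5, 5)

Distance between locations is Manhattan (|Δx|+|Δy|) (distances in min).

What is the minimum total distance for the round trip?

Ridge → Alder → North → Corby → Ridge: 2+12+3+7 = 24
Ridge → Alder → Corby → North → Ridge: 2+9+3+10 = 24
Ridge → North → Alder → Corby → Ridge: 10+12+9+7 = 38
The minimum is 24.
One optimal route: Ridge → Alder → North → Corby → Ridge (or its reverse).

24 min — the shortest possible round trip.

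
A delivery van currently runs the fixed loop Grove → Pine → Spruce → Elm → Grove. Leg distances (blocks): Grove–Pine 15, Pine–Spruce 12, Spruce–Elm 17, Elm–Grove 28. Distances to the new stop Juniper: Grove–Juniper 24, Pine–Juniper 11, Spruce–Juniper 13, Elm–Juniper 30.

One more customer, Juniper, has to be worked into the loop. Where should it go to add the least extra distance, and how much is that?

Adding 12 blocks by placing Juniper on the Pine–Spruce leg.

Insertion cost between consecutive stops i–j is d(i,Juniper) + d(Juniper,j) − d(i,j):
  between Grove and Pine: 24 + 11 − 15 = 20
  between Pine and Spruce: 11 + 13 − 12 = 12
  between Spruce and Elm: 13 + 30 − 17 = 26
  between Elm and Grove: 30 + 24 − 28 = 26
Cheapest insertion is between Pine and Spruce, adding 12.
New total = 72 + 12 = 84.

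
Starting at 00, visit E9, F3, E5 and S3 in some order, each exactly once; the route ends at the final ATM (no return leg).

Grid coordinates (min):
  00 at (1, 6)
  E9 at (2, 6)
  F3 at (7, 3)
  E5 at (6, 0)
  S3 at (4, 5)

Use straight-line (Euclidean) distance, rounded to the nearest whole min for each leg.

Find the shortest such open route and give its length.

There are 4! = 24 possible orderings.
00 → E9 → F3 → E5 → S3: 1+6+3+5 = 15
00 → E9 → F3 → S3 → E5: 1+6+4+5 = 16
00 → E9 → E5 → F3 → S3: 1+7+3+4 = 15
00 → E9 → E5 → S3 → F3: 1+7+5+4 = 17
00 → E9 → S3 → F3 → E5: 1+2+4+3 = 10
00 → E9 → S3 → E5 → F3: 1+2+5+3 = 11
00 → F3 → E9 → E5 → S3: 7+6+7+5 = 25
00 → F3 → E9 → S3 → E5: 7+6+2+5 = 20
00 → F3 → E5 → E9 → S3: 7+3+7+2 = 19
00 → F3 → E5 → S3 → E9: 7+3+5+2 = 17
00 → F3 → S3 → E9 → E5: 7+4+2+7 = 20
00 → F3 → S3 → E5 → E9: 7+4+5+7 = 23
00 → E5 → E9 → F3 → S3: 8+7+6+4 = 25
00 → E5 → E9 → S3 → F3: 8+7+2+4 = 21
… (10 more)
The minimum is 10.
One shortest path: 00 → E9 → S3 → F3 → E5.

Minimum one-way distance = 10 min.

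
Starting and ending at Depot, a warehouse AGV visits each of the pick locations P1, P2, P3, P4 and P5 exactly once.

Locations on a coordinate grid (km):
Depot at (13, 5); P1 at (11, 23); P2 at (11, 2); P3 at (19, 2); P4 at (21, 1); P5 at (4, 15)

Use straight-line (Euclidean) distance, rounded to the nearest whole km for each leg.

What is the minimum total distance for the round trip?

Minimum total distance: 62 km.

There are 60 distinct closed tours to check (reversals are equivalent).
Depot - P1 - P2 - P3 - P4 - P5 - Depot: 18+21+8+2+22+13 = 84
Depot - P1 - P2 - P3 - P5 - P4 - Depot: 18+21+8+20+22+9 = 98
Depot - P1 - P2 - P4 - P3 - P5 - Depot: 18+21+10+2+20+13 = 84
Depot - P1 - P2 - P4 - P5 - P3 - Depot: 18+21+10+22+20+7 = 98
Depot - P1 - P2 - P5 - P3 - P4 - Depot: 18+21+15+20+2+9 = 85
Depot - P1 - P2 - P5 - P4 - P3 - Depot: 18+21+15+22+2+7 = 85
Depot - P1 - P3 - P2 - P4 - P5 - Depot: 18+22+8+10+22+13 = 93
Depot - P1 - P3 - P2 - P5 - P4 - Depot: 18+22+8+15+22+9 = 94
Depot - P1 - P3 - P4 - P2 - P5 - Depot: 18+22+2+10+15+13 = 80
Depot - P1 - P3 - P4 - P5 - P2 - Depot: 18+22+2+22+15+4 = 83
Depot - P1 - P3 - P5 - P2 - P4 - Depot: 18+22+20+15+10+9 = 94
Depot - P1 - P3 - P5 - P4 - P2 - Depot: 18+22+20+22+10+4 = 96
Depot - P1 - P4 - P2 - P3 - P5 - Depot: 18+24+10+8+20+13 = 93
Depot - P1 - P4 - P2 - P5 - P3 - Depot: 18+24+10+15+20+7 = 94
… (46 more)
Depot - P2 - P3 - P4 - P1 - P5 - Depot: 4+8+2+24+11+13 = 62  ← best
The minimum is 62.
One optimal route: Depot → P2 → P3 → P4 → P1 → P5 → Depot (or its reverse).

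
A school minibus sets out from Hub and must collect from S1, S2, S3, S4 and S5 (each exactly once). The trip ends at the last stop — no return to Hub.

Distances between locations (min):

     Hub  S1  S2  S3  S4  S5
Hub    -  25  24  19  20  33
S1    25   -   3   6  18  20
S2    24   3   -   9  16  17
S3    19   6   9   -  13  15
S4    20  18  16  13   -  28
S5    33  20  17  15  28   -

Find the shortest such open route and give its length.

There are 5! = 120 possible orderings.
Hub → S1 → S2 → S3 → S4 → S5: 25+3+9+13+28 = 78
Hub → S1 → S2 → S3 → S5 → S4: 25+3+9+15+28 = 80
Hub → S1 → S2 → S4 → S3 → S5: 25+3+16+13+15 = 72
Hub → S1 → S2 → S4 → S5 → S3: 25+3+16+28+15 = 87
Hub → S1 → S2 → S5 → S3 → S4: 25+3+17+15+13 = 73
Hub → S1 → S2 → S5 → S4 → S3: 25+3+17+28+13 = 86
Hub → S1 → S3 → S2 → S4 → S5: 25+6+9+16+28 = 84
Hub → S1 → S3 → S2 → S5 → S4: 25+6+9+17+28 = 85
Hub → S1 → S3 → S4 → S2 → S5: 25+6+13+16+17 = 77
Hub → S1 → S3 → S4 → S5 → S2: 25+6+13+28+17 = 89
Hub → S1 → S3 → S5 → S2 → S4: 25+6+15+17+16 = 79
Hub → S1 → S3 → S5 → S4 → S2: 25+6+15+28+16 = 90
Hub → S1 → S4 → S2 → S3 → S5: 25+18+16+9+15 = 83
Hub → S1 → S4 → S2 → S5 → S3: 25+18+16+17+15 = 91
… (106 more)
Hub → S4 → S3 → S1 → S2 → S5: 20+13+6+3+17 = 59  ← best
The minimum is 59.
One shortest path: Hub → S4 → S3 → S1 → S2 → S5.

Minimum one-way distance = 59 min.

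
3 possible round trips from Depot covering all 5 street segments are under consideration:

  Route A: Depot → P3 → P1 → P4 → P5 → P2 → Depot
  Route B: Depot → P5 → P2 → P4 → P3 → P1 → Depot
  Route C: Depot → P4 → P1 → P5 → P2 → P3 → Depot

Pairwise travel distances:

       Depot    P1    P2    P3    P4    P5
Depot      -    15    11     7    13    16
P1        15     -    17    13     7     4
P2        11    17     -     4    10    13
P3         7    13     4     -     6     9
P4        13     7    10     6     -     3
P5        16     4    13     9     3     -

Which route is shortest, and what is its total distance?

Route A: 7 + 13 + 7 + 3 + 13 + 11 = 54
Route B: 16 + 13 + 10 + 6 + 13 + 15 = 73
Route C: 13 + 7 + 4 + 13 + 4 + 7 = 48

48 — Route C is the shortest.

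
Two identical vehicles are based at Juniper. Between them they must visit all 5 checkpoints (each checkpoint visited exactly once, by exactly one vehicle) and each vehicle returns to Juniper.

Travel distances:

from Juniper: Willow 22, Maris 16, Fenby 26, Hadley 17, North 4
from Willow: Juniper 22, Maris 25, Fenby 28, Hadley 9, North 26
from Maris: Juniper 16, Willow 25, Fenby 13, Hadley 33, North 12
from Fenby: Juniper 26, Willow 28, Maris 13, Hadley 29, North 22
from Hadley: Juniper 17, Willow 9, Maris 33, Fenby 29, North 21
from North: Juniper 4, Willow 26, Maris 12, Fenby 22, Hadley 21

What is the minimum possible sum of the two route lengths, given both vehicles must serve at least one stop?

Minimum combined distance: 91.

Try each way of splitting the stops between the two vehicles (each non-empty) and, for each split, find the best tour for each vehicle:
  {Willow} + {Maris, Fenby, Hadley, North}: 44 + 75 = 119
  {Maris} + {Willow, Fenby, Hadley, North}: 32 + 80 = 112
  {Willow, Maris} + {Fenby, Hadley, North}: 63 + 72 = 135
  {Fenby} + {Willow, Maris, Hadley, North}: 52 + 67 = 119
  {Willow, Fenby} + {Maris, Hadley, North}: 76 + 66 = 142
  {Maris, Fenby} + {Willow, Hadley, North}: 55 + 56 = 111
  … (15 splits in total)
  {Willow, Maris, Fenby, Hadley} + {North}: 83 + 8 = 91  ← best
Best: vehicle 1 Juniper → Maris → Fenby → Willow → Hadley → Juniper = 83; vehicle 2 Juniper → North → Juniper = 8; combined 91.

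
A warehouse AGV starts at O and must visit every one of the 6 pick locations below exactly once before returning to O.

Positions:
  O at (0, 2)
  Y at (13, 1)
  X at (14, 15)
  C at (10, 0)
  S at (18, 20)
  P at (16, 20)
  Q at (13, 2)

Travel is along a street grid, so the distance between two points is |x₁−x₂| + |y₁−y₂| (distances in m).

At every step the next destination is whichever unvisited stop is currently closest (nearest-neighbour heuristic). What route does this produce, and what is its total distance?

At O the remaining stops are C 12, Q 13, Y 14, X 27, P 34, S 36; go to C.
At C the remaining stops are Y 4, Q 5, X 19, P 26, S 28; go to Y.
At Y the remaining stops are Q 1, X 15, P 22, S 24; go to Q.
At Q the remaining stops are X 14, P 21, S 23; go to X.
At X the remaining stops are P 7, S 9; go to P.
At P the remaining stops are S 2; go to S.
Return S→O: 36.
Total = 12 + 4 + 1 + 14 + 7 + 2 + 36 = 76.

Total distance 76 m via the nearest-neighbour route O → C → Y → Q → X → P → S → O.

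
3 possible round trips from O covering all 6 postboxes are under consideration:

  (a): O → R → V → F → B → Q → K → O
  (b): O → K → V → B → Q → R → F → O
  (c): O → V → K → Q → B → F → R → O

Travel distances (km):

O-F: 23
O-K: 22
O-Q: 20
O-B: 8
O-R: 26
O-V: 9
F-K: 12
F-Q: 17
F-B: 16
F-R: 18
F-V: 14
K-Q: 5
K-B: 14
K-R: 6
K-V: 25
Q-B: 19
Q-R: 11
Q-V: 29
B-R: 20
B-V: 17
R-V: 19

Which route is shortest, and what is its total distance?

(a): 26 + 19 + 14 + 16 + 19 + 5 + 22 = 121
(b): 22 + 25 + 17 + 19 + 11 + 18 + 23 = 135
(c): 9 + 25 + 5 + 19 + 16 + 18 + 26 = 118

Shortest is (c), total 118 km.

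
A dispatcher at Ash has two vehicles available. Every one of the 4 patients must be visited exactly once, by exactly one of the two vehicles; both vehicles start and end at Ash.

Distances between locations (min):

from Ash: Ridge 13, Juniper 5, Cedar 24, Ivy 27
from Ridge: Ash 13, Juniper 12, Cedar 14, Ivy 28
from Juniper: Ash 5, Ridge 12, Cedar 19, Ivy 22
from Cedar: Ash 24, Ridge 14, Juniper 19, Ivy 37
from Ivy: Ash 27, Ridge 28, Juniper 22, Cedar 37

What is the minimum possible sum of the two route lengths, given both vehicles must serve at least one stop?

Check every non-empty split of the stops between the two vehicles; for each half take its own optimal tour:
  {Ridge} + {Juniper, Cedar, Ivy}: 26 + 88 = 114
  {Juniper} + {Ridge, Cedar, Ivy}: 10 + 91 = 101
  {Ridge, Juniper} + {Cedar, Ivy}: 30 + 88 = 118
  {Cedar} + {Ridge, Juniper, Ivy}: 48 + 68 = 116
  {Ridge, Cedar} + {Juniper, Ivy}: 51 + 54 = 105
  {Juniper, Cedar} + {Ridge, Ivy}: 48 + 68 = 116
  … (7 splits in total)
Best: vehicle 1 Ash → Juniper → Ash = 10; vehicle 2 Ash → Ridge → Cedar → Ivy → Ash = 91; combined 101.

Minimum combined distance: 101 min.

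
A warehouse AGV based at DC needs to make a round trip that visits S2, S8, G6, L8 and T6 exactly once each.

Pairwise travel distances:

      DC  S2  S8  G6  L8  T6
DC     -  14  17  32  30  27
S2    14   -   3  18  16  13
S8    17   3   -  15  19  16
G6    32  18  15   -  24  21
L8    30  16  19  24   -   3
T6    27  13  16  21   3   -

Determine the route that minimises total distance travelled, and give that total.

There are 60 distinct closed tours to check (reversals are equivalent).
DC→S2→S8→G6→L8→T6→DC: 14+3+15+24+3+27 = 86
DC→S2→S8→G6→T6→L8→DC: 14+3+15+21+3+30 = 86
DC→S2→S8→L8→G6→T6→DC: 14+3+19+24+21+27 = 108
DC→S2→S8→L8→T6→G6→DC: 14+3+19+3+21+32 = 92
DC→S2→S8→T6→G6→L8→DC: 14+3+16+21+24+30 = 108
DC→S2→S8→T6→L8→G6→DC: 14+3+16+3+24+32 = 92
DC→S2→G6→S8→L8→T6→DC: 14+18+15+19+3+27 = 96
DC→S2→G6→S8→T6→L8→DC: 14+18+15+16+3+30 = 96
DC→S2→G6→L8→S8→T6→DC: 14+18+24+19+16+27 = 118
DC→S2→G6→L8→T6→S8→DC: 14+18+24+3+16+17 = 92
DC→S2→G6→T6→S8→L8→DC: 14+18+21+16+19+30 = 118
DC→S2→G6→T6→L8→S8→DC: 14+18+21+3+19+17 = 92
DC→S2→L8→S8→G6→T6→DC: 14+16+19+15+21+27 = 112
DC→S2→L8→S8→T6→G6→DC: 14+16+19+16+21+32 = 118
… (46 more)
The minimum is 86.
One optimal route: DC → S2 → S8 → G6 → L8 → T6 → DC (or its reverse).

86 — the shortest possible round trip.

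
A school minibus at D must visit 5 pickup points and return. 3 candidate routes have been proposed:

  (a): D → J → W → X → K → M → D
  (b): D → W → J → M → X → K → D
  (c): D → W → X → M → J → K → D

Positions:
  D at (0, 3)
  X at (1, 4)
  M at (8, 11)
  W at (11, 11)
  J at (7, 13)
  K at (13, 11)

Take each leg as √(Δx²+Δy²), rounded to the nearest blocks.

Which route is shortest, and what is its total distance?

Shortest is (a), total 58 blocks.

(a): 12 + 4 + 12 + 14 + 5 + 11 = 58
(b): 14 + 4 + 2 + 10 + 14 + 15 = 59
(c): 14 + 12 + 10 + 2 + 6 + 15 = 59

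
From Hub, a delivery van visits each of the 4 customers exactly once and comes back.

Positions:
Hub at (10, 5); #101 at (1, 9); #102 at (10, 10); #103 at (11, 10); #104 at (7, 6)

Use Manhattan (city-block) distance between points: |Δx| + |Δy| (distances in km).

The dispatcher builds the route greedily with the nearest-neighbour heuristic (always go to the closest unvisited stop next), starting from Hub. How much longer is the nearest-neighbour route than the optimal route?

From Hub: #104=4, #102=5, #103=6, #101=13 → choose #104 (4).
From #104: #102=7, #103=8, #101=9 → choose #102 (7).
From #102: #103=1, #101=10 → choose #103 (1).
From #103: #101=11 → choose #101 (11).
NN route Hub → #104 → #102 → #103 → #101 → Hub costs 36.
Optimal: Hub → #102 → #103 → #101 → #104 → Hub costs 30 (by enumerating all 12 distinct tours).
Excess = 36 − 30 = 6.

The nearest-neighbour route is 6 km longer than optimal.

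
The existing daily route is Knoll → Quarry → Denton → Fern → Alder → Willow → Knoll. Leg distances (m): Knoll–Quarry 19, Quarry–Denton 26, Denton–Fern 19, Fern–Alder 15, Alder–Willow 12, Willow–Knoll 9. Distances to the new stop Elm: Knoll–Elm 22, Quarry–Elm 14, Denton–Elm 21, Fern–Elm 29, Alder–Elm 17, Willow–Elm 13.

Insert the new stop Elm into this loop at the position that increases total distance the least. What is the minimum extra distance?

Insertion cost between consecutive stops i–j is d(i,Elm) + d(Elm,j) − d(i,j):
  between Knoll and Quarry: 22 + 14 − 19 = 17
  between Quarry and Denton: 14 + 21 − 26 = 9
  between Denton and Fern: 21 + 29 − 19 = 31
  between Fern and Alder: 29 + 17 − 15 = 31
  between Alder and Willow: 17 + 13 − 12 = 18
  between Willow and Knoll: 13 + 22 − 9 = 26
Cheapest insertion is between Quarry and Denton, adding 9.
New total = 100 + 9 = 109.

Minimum extra distance: 9 m, inserting Elm between Quarry and Denton.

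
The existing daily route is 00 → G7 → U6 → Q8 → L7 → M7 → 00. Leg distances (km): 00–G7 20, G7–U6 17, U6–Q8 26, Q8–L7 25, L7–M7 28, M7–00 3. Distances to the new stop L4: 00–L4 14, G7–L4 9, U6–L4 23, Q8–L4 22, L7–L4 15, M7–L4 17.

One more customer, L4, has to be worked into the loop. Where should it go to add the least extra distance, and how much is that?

Insertion cost between consecutive stops i–j is d(i,L4) + d(L4,j) − d(i,j):
  between 00 and G7: 14 + 9 − 20 = 3
  between G7 and U6: 9 + 23 − 17 = 15
  between U6 and Q8: 23 + 22 − 26 = 19
  between Q8 and L7: 22 + 15 − 25 = 12
  between L7 and M7: 15 + 17 − 28 = 4
  between M7 and 00: 17 + 14 − 3 = 28
Cheapest insertion is between 00 and G7, adding 3.
New total = 119 + 3 = 122.

+3 km — insert L4 between 00 and G7.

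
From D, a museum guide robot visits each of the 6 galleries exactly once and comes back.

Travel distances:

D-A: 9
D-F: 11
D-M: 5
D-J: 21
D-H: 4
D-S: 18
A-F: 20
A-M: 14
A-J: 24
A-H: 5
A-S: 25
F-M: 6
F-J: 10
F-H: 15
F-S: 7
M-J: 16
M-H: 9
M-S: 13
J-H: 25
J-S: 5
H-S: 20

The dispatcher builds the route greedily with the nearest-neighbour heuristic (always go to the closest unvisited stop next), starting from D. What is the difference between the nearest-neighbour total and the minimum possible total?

The nearest-neighbour route is 6 longer than optimal.

D: H=4, M=5, A=9, F=11, S=18, J=21 ⇒ H
H: A=5, M=9, F=15, S=20, J=25 ⇒ A
A: M=14, F=20, J=24, S=25 ⇒ M
M: F=6, S=13, J=16 ⇒ F
F: S=7, J=10 ⇒ S
S: J=5 ⇒ J
NN route D → H → A → M → F → S → J → D costs 62.
Optimal: D → M → F → S → J → A → H → D costs 56 (by enumerating all 360 distinct tours).
Excess = 62 − 56 = 6.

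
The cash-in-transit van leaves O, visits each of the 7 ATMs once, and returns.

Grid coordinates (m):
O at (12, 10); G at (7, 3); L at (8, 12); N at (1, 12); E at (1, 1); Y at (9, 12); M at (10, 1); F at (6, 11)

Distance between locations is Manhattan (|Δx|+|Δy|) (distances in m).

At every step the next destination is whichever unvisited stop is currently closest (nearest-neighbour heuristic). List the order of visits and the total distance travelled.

O → [Y:5 / L:6 / F:7 / M:11 / G:12 / N:13 / E:20] → Y (5)
Y → [L:1 / F:4 / N:8 / G:11 / M:12 / E:19] → L (1)
L → [F:3 / N:7 / G:10 / M:13 / E:18] → F (3)
F → [N:6 / G:9 / M:14 / E:15] → N (6)
N → [E:11 / G:15 / M:20] → E (11)
E → [G:8 / M:9] → G (8)
G → [M:5] → M (5)
Return M→O: 11.
Total = 5 + 1 + 3 + 6 + 11 + 8 + 5 + 11 = 50.

Total distance 50 m via the nearest-neighbour route O → Y → L → F → N → E → G → M → O.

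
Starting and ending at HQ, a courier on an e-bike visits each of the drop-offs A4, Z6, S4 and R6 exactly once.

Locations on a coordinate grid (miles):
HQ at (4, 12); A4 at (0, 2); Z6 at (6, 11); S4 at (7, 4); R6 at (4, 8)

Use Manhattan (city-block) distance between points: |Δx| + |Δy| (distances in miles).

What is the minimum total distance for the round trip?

Shortest round trip = 34 miles.

HQ - A4 - Z6 - S4 - R6 - HQ: 14+15+8+7+4 = 48
HQ - A4 - Z6 - R6 - S4 - HQ: 14+15+5+7+11 = 52
HQ - A4 - S4 - Z6 - R6 - HQ: 14+9+8+5+4 = 40
HQ - A4 - S4 - R6 - Z6 - HQ: 14+9+7+5+3 = 38
HQ - A4 - R6 - Z6 - S4 - HQ: 14+10+5+8+11 = 48
HQ - A4 - R6 - S4 - Z6 - HQ: 14+10+7+8+3 = 42
HQ - Z6 - A4 - S4 - R6 - HQ: 3+15+9+7+4 = 38
HQ - Z6 - A4 - R6 - S4 - HQ: 3+15+10+7+11 = 46
HQ - Z6 - S4 - A4 - R6 - HQ: 3+8+9+10+4 = 34
HQ - Z6 - R6 - A4 - S4 - HQ: 3+5+10+9+11 = 38
HQ - S4 - A4 - Z6 - R6 - HQ: 11+9+15+5+4 = 44
HQ - S4 - Z6 - A4 - R6 - HQ: 11+8+15+10+4 = 48
The minimum is 34.
One optimal route: HQ → Z6 → S4 → A4 → R6 → HQ (or its reverse).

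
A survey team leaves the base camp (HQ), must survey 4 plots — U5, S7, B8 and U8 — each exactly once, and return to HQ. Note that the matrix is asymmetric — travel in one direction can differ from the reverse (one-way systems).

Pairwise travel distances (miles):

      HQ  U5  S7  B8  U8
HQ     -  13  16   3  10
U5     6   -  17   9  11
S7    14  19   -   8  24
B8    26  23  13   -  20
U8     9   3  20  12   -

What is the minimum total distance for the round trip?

Shortest round trip = 49 miles.

HQ-U5-S7-B8-U8-HQ: 13+17+8+20+9 = 67
HQ-U5-S7-U8-B8-HQ: 13+17+24+12+26 = 92
HQ-U5-B8-S7-U8-HQ: 13+9+13+24+9 = 68
HQ-U5-B8-U8-S7-HQ: 13+9+20+20+14 = 76
HQ-U5-U8-S7-B8-HQ: 13+11+20+8+26 = 78
HQ-U5-U8-B8-S7-HQ: 13+11+12+13+14 = 63
HQ-S7-U5-B8-U8-HQ: 16+19+9+20+9 = 73
HQ-S7-U5-U8-B8-HQ: 16+19+11+12+26 = 84
HQ-S7-B8-U5-U8-HQ: 16+8+23+11+9 = 67
HQ-S7-B8-U8-U5-HQ: 16+8+20+3+6 = 53
HQ-S7-U8-U5-B8-HQ: 16+24+3+9+26 = 78
HQ-S7-U8-B8-U5-HQ: 16+24+12+23+6 = 81
HQ-B8-U5-S7-U8-HQ: 3+23+17+24+9 = 76
HQ-B8-U5-U8-S7-HQ: 3+23+11+20+14 = 71
… (10 more)
HQ-B8-S7-U8-U5-HQ: 3+13+24+3+6 = 49  ← best
The minimum is 49.
One optimal route: HQ → B8 → S7 → U8 → U5 → HQ.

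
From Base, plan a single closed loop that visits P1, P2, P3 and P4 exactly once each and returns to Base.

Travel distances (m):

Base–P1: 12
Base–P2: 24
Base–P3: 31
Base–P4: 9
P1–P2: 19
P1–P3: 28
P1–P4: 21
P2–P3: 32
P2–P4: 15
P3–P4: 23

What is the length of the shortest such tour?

Base → P1 → P2 → P3 → P4 → Base: 12+19+32+23+9 = 95
Base → P1 → P2 → P4 → P3 → Base: 12+19+15+23+31 = 100
Base → P1 → P3 → P2 → P4 → Base: 12+28+32+15+9 = 96
Base → P1 → P3 → P4 → P2 → Base: 12+28+23+15+24 = 102
Base → P1 → P4 → P2 → P3 → Base: 12+21+15+32+31 = 111
Base → P1 → P4 → P3 → P2 → Base: 12+21+23+32+24 = 112
Base → P2 → P1 → P3 → P4 → Base: 24+19+28+23+9 = 103
Base → P2 → P1 → P4 → P3 → Base: 24+19+21+23+31 = 118
Base → P2 → P3 → P1 → P4 → Base: 24+32+28+21+9 = 114
Base → P2 → P4 → P1 → P3 → Base: 24+15+21+28+31 = 119
Base → P3 → P1 → P2 → P4 → Base: 31+28+19+15+9 = 102
Base → P3 → P2 → P1 → P4 → Base: 31+32+19+21+9 = 112
The minimum is 95.
One optimal route: Base → P1 → P2 → P3 → P4 → Base (or its reverse).

Minimum total distance: 95 m.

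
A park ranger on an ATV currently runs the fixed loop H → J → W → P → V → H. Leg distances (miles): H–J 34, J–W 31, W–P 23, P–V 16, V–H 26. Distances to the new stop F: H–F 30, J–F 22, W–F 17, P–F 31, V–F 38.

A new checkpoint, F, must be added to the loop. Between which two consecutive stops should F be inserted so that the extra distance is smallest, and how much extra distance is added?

Adding 8 miles by placing F on the J–W leg.

Insertion cost between consecutive stops i–j is d(i,F) + d(F,j) − d(i,j):
  between H and J: 30 + 22 − 34 = 18
  between J and W: 22 + 17 − 31 = 8
  between W and P: 17 + 31 − 23 = 25
  between P and V: 31 + 38 − 16 = 53
  between V and H: 38 + 30 − 26 = 42
Cheapest insertion is between J and W, adding 8.
New total = 130 + 8 = 138.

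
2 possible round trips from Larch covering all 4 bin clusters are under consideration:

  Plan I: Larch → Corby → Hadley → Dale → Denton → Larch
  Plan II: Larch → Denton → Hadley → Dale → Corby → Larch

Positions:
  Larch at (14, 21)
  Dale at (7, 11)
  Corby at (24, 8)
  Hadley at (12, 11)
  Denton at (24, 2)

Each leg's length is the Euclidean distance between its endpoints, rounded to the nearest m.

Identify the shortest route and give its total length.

73 m — Plan I is the shortest.

Plan I: 16 + 12 + 5 + 19 + 21 = 73
Plan II: 21 + 15 + 5 + 17 + 16 = 74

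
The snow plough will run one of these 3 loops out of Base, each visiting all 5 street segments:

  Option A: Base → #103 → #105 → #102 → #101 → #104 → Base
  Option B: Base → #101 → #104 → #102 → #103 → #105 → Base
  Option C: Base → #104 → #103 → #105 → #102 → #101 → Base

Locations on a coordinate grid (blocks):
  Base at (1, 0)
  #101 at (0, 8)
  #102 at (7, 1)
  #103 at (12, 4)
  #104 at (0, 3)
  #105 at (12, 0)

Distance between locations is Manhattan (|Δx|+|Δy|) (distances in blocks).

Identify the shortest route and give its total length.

Option A: 15 + 4 + 6 + 14 + 5 + 4 = 48
Option B: 9 + 5 + 9 + 8 + 4 + 11 = 46
Option C: 4 + 13 + 4 + 6 + 14 + 9 = 50

Shortest is Option B, total 46 blocks.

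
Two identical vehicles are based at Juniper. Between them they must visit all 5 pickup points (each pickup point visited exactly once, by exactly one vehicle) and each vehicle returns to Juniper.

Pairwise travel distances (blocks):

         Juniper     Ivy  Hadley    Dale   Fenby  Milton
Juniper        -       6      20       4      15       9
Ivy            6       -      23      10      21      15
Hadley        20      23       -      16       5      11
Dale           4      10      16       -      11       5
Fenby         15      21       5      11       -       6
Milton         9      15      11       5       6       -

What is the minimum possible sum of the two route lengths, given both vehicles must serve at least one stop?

There are 2^4 − 1 = 15 ways to divide the 5 stops into two non-empty groups. For each, the best each vehicle can do is its own shortest tour through its group:
  {Ivy} + {Hadley, Dale, Fenby, Milton}: 12 + 40 = 52
  {Hadley} + {Ivy, Dale, Fenby, Milton}: 40 + 42 = 82
  {Ivy, Hadley} + {Dale, Fenby, Milton}: 49 + 30 = 79
  {Dale} + {Ivy, Hadley, Fenby, Milton}: 8 + 49 = 57
  {Ivy, Dale} + {Hadley, Fenby, Milton}: 20 + 40 = 60
  {Hadley, Dale} + {Ivy, Fenby, Milton}: 40 + 42 = 82
  … (15 splits in total)
Best: vehicle 1 Juniper → Ivy → Juniper = 12; vehicle 2 Juniper → Hadley → Fenby → Milton → Dale → Juniper = 40; combined 52.

52 blocks — the smallest possible combined total.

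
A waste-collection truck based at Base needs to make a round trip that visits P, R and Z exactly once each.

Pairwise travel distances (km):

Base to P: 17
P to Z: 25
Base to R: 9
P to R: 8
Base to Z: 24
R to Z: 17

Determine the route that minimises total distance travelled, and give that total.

With 3 stops there are 3!/2 = 3 distinct round trips (a route and its reverse cost the same).
Base → P → R → Z → Base: 17+8+17+24 = 66
Base → P → Z → R → Base: 17+25+17+9 = 68
Base → R → P → Z → Base: 9+8+25+24 = 66
The minimum is 66.
One optimal route: Base → P → R → Z → Base (or its reverse).

Minimum total distance: 66 km.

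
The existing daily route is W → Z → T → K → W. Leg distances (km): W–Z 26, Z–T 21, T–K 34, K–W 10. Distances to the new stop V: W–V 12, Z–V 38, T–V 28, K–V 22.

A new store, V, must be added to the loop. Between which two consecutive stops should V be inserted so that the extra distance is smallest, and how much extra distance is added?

Adding 16 km by placing V on the T–K leg.

Insertion cost between consecutive stops i–j is d(i,V) + d(V,j) − d(i,j):
  between W and Z: 12 + 38 − 26 = 24
  between Z and T: 38 + 28 − 21 = 45
  between T and K: 28 + 22 − 34 = 16
  between K and W: 22 + 12 − 10 = 24
Cheapest insertion is between T and K, adding 16.
New total = 91 + 16 = 107.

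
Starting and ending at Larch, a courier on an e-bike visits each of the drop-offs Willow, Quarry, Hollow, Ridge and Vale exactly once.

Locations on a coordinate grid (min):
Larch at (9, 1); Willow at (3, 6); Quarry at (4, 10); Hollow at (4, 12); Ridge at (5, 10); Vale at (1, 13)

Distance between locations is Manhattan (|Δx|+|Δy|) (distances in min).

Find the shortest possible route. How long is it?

Minimum total distance: 40 min.

Larch→Willow→Quarry→Hollow→Ridge→Vale→Larch: 11+5+2+3+7+20 = 48
Larch→Willow→Quarry→Hollow→Vale→Ridge→Larch: 11+5+2+4+7+13 = 42
Larch→Willow→Quarry→Ridge→Hollow→Vale→Larch: 11+5+1+3+4+20 = 44
Larch→Willow→Quarry→Ridge→Vale→Hollow→Larch: 11+5+1+7+4+16 = 44
Larch→Willow→Quarry→Vale→Hollow→Ridge→Larch: 11+5+6+4+3+13 = 42
Larch→Willow→Quarry→Vale→Ridge→Hollow→Larch: 11+5+6+7+3+16 = 48
Larch→Willow→Hollow→Quarry→Ridge→Vale→Larch: 11+7+2+1+7+20 = 48
Larch→Willow→Hollow→Quarry→Vale→Ridge→Larch: 11+7+2+6+7+13 = 46
Larch→Willow→Hollow→Ridge→Quarry→Vale→Larch: 11+7+3+1+6+20 = 48
Larch→Willow→Hollow→Ridge→Vale→Quarry→Larch: 11+7+3+7+6+14 = 48
Larch→Willow→Hollow→Vale→Quarry→Ridge→Larch: 11+7+4+6+1+13 = 42
Larch→Willow→Hollow→Vale→Ridge→Quarry→Larch: 11+7+4+7+1+14 = 44
Larch→Willow→Ridge→Quarry→Hollow→Vale→Larch: 11+6+1+2+4+20 = 44
Larch→Willow→Ridge→Quarry→Vale→Hollow→Larch: 11+6+1+6+4+16 = 44
… (46 more)
Larch→Willow→Vale→Hollow→Quarry→Ridge→Larch: 11+9+4+2+1+13 = 40  ← best
The minimum is 40.
One optimal route: Larch → Willow → Vale → Hollow → Quarry → Ridge → Larch (or its reverse).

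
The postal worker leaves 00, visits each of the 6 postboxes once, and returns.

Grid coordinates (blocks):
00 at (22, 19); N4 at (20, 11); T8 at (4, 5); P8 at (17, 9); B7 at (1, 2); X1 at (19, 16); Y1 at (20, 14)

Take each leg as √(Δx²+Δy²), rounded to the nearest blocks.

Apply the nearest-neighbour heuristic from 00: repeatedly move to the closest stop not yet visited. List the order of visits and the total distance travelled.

At 00 the remaining stops are X1 4, Y1 5, N4 8, P8 11, T8 23, B7 27; go to X1.
At X1 the remaining stops are Y1 2, N4 5, P8 7, T8 19, B7 23; go to Y1.
At Y1 the remaining stops are N4 3, P8 6, T8 18, B7 22; go to N4.
At N4 the remaining stops are P8 4, T8 17, B7 21; go to P8.
At P8 the remaining stops are T8 14, B7 17; go to T8.
At T8 the remaining stops are B7 4; go to B7.
Return B7→00: 27.
Total = 4 + 2 + 3 + 4 + 14 + 4 + 27 = 58.

Total distance 58 blocks via the nearest-neighbour route 00 → X1 → Y1 → N4 → P8 → T8 → B7 → 00.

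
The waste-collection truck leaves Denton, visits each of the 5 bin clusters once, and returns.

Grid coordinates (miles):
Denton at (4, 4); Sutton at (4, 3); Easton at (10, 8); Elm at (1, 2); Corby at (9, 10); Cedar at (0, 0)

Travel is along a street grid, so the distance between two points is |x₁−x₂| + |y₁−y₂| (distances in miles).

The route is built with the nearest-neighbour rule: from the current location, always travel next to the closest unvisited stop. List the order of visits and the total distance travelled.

40 miles along Denton → Sutton → Elm → Cedar → Easton → Corby → Denton.

At Denton the remaining stops are Sutton 1, Elm 5, Cedar 8, Easton 10, Corby 11; go to Sutton.
At Sutton the remaining stops are Elm 4, Cedar 7, Easton 11, Corby 12; go to Elm.
At Elm the remaining stops are Cedar 3, Easton 15, Corby 16; go to Cedar.
At Cedar the remaining stops are Easton 18, Corby 19; go to Easton.
At Easton the remaining stops are Corby 3; go to Corby.
Return Corby→Denton: 11.
Total = 1 + 4 + 3 + 18 + 3 + 11 = 40.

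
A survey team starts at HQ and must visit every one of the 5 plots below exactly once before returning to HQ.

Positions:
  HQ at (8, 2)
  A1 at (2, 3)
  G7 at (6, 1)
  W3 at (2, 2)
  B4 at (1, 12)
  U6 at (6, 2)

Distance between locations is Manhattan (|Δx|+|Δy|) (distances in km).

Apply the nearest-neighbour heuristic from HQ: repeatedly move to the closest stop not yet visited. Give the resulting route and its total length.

From HQ: distances to unvisited — U6=2, G7=3, W3=6, A1=7, B4=17. Nearest is U6 (2).
From U6: distances to unvisited — G7=1, W3=4, A1=5, B4=15. Nearest is G7 (1).
From G7: distances to unvisited — W3=5, A1=6, B4=16. Nearest is W3 (5).
From W3: distances to unvisited — A1=1, B4=11. Nearest is A1 (1).
From A1: distances to unvisited — B4=10. Nearest is B4 (10).
Return B4→HQ: 17.
Total = 2 + 1 + 5 + 1 + 10 + 17 = 36.

Nearest-neighbour total = 36 km; route HQ → U6 → G7 → W3 → A1 → B4 → HQ.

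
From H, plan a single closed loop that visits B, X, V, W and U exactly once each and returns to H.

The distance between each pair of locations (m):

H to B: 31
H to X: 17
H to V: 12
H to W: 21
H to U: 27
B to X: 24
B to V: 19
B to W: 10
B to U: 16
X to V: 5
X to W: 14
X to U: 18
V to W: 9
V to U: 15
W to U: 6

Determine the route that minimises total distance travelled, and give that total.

82 m — the shortest possible round trip.

With 5 stops there are 5!/2 = 60 distinct round trips (a route and its reverse cost the same).
H → B → X → V → W → U → H: 31+24+5+9+6+27 = 102
H → B → X → V → U → W → H: 31+24+5+15+6+21 = 102
H → B → X → W → V → U → H: 31+24+14+9+15+27 = 120
H → B → X → W → U → V → H: 31+24+14+6+15+12 = 102
H → B → X → U → V → W → H: 31+24+18+15+9+21 = 118
H → B → X → U → W → V → H: 31+24+18+6+9+12 = 100
H → B → V → X → W → U → H: 31+19+5+14+6+27 = 102
H → B → V → X → U → W → H: 31+19+5+18+6+21 = 100
H → B → V → W → X → U → H: 31+19+9+14+18+27 = 118
H → B → V → W → U → X → H: 31+19+9+6+18+17 = 100
H → B → V → U → X → W → H: 31+19+15+18+14+21 = 118
H → B → V → U → W → X → H: 31+19+15+6+14+17 = 102
H → B → W → X → V → U → H: 31+10+14+5+15+27 = 102
H → B → W → X → U → V → H: 31+10+14+18+15+12 = 100
… (46 more)
H → B → W → U → X → V → H: 31+10+6+18+5+12 = 82  ← best
The minimum is 82.
One optimal route: H → B → W → U → X → V → H (or its reverse).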